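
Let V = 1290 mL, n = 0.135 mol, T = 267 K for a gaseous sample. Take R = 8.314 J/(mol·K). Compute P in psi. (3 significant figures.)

From the ideal-gas law: P = nRT/V.
V = 1290 mL = 0.001290 m³; n = 0.135 mol; T = 267 K; R = 8.314 J/(mol·K).
P = 2.323×10^5 Pa
2.323×10^5 Pa × (1 psi / 6895 Pa) = 33.69 psi

33.7 psi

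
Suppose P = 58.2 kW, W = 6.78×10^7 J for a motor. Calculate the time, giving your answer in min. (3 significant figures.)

Solving P = W/t for t: t = W/P.
P = 58.2 kW = 58200 W; W = 6.78×10^7 J.
t = 1165 s
1165 s × (1 min / 60.00 s) = 19.42 min

19.4 min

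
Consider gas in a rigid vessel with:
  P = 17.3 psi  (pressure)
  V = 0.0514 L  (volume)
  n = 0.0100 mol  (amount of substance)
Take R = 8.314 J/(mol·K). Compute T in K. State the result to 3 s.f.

73.7 K

From the ideal-gas law: T = PV/(nR).
P = 17.3 psi = 1.193×10^5 Pa; V = 0.0514 L = 5.140×10^-5 m³; n = 0.0100 mol; R = 8.314 J/(mol·K).
T = 73.74 K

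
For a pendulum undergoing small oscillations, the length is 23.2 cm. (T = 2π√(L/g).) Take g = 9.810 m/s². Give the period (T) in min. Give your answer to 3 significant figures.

0.0161 min

Directly: T = 2π√(L/g).
L = 23.2 cm = 0.2320 m; g = 9.810 m/s².
T = 0.9662 s
0.9662 s × (1 min / 60.00 s) = 0.01610 min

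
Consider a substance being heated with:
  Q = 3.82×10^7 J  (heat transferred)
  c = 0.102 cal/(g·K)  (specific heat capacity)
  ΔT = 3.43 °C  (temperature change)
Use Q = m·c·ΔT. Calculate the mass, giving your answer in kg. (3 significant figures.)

26100 kg

Rearranging Q = m·c·ΔT for m: m = Q/(c·ΔT).
Q = 3.82×10^7 J; c = 0.102 cal/(g·K) = 426.8 J/(kg·K); ΔT = 3.43 °C = 3.430 K.
m = 26096 kg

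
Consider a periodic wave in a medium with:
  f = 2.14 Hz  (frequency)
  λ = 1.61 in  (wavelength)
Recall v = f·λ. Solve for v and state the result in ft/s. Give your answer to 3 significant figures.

0.287 ft/s

Directly: v = fλ.
f = 2.14 Hz; λ = 1.61 in = 0.04089 m.
v = 0.08751 m/s
0.08751 m/s × (1 ft/s / 0.3048 m/s) = 0.2871 ft/s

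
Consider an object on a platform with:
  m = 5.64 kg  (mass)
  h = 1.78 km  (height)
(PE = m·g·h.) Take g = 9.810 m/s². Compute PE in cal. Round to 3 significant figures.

Directly: PE = mgh.
m = 5.64 kg; h = 1.78 km = 1780 m; g = 9.810 m/s².
PE = 98485 J
98485 J × (1 cal / 4.184 J) = 23538 cal

23500 cal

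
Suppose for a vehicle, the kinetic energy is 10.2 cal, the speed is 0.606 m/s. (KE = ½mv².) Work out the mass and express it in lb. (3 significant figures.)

512 lb

Rearranging: m = 2·KE/v².
KE = 10.2 cal = 42.68 J; v = 0.606 m/s.
m = 232.4 kg
232.4 kg × (1 lb / 0.4536 kg) = 512.4 lb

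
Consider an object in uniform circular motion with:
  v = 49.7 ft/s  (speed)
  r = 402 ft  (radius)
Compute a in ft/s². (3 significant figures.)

6.14 ft/s²

Directly: a = v²/r.
v = 49.7 ft/s = 15.15 m/s; r = 402 ft = 122.5 m.
a = 1.873 m/s²
1.873 m/s² × (1 ft/s² / 0.3048 m/s²) = 6.145 ft/s²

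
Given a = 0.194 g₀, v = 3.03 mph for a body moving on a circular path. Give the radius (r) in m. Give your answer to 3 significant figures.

Rearranging: r = v²/a.
a = 0.194 g₀ = 1.902 m/s²; v = 3.03 mph = 1.355 m/s.
r = 0.9644 m

0.964 m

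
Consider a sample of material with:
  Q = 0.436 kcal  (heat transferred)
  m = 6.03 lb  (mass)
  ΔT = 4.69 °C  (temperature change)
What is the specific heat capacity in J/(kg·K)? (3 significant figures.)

Rearranging: c = Q/(m·ΔT).
Q = 0.436 kcal = 1824 J; m = 6.03 lb = 2.735 kg; ΔT = 4.69 °C = 4.690 K.
c = 142.2 J/(kg·K)

142 J/(kg·K)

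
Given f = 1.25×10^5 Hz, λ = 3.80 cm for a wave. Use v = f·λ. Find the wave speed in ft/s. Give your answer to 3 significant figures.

15600 ft/s

Directly: v = fλ.
f = 1.25×10^5 Hz; λ = 3.80 cm = 0.03800 m.
v = 4750 m/s
4750 m/s × (1 ft/s / 0.3048 m/s) = 15584 ft/s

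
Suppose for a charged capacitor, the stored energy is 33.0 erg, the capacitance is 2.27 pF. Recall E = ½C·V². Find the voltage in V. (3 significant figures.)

Solving E = ½C·V² for V: V = √(2E/C).
E = 33.0 erg = 3.300×10^-6 J; C = 2.27 pF = 2.270×10^-12 F.
V = 1705 V

1710 V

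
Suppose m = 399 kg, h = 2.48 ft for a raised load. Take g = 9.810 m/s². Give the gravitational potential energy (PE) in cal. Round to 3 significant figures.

PE is given directly by: PE = mgh.
m = 399 kg; h = 2.48 ft = 0.7559 m; g = 9.810 m/s².
PE = 2959 J
2959 J × (1 cal / 4.184 J) = 707.2 cal

707 cal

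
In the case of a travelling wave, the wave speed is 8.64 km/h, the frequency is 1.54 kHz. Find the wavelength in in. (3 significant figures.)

0.0614 in

Solving v = f·λ for λ: λ = v/f.
v = 8.64 km/h = 2.400 m/s; f = 1.54 kHz = 1540 Hz.
λ = 0.001558 m
0.001558 m × (1 in / 0.02540 m) = 0.06136 in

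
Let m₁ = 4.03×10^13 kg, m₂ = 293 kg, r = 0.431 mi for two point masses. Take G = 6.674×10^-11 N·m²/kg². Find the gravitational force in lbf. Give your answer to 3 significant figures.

0.368 lbf

From Newton's law of gravitation: F = Gm₁m₂/r².
m₁ = 4.03×10^13 kg; m₂ = 293 kg; r = 0.431 mi = 693.6 m; G = 6.674×10^-11 N·m²/kg².
F = 1.638 N
1.638 N × (1 lbf / 4.448 N) = 0.3682 lbf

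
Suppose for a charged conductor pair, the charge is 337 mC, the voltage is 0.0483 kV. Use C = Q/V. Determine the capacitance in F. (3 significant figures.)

0.00698 F

C is given directly by: C = Q/V.
Q = 337 mC = 0.3370 C; V = 0.0483 kV = 48.30 V.
C = 0.006977 F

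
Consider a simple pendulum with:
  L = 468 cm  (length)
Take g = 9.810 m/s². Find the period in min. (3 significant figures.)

Directly: T = 2π√(L/g).
L = 468 cm = 4.680 m; g = 9.810 m/s².
T = 4.340 s
4.340 s × (1 min / 60.00 s) = 0.07233 min

0.0723 min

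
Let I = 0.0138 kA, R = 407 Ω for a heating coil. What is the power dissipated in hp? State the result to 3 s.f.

P is given directly by: P = I²R.
I = 0.0138 kA = 13.80 A; R = 407 Ω.
P = 77509 W
77509 W × (1 hp / 745.7 W) = 103.9 hp

104 hp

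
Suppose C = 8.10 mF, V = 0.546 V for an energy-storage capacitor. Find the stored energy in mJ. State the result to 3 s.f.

1.21 mJ

E is given directly by: E = ½CV².
C = 8.10 mF = 0.008100 F; V = 0.546 V.
E = 0.001207 J
0.001207 J × (1 mJ / 0.001000 J) = 1.207 mJ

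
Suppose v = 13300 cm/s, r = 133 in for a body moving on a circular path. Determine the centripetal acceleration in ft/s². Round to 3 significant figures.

a is given directly by: a = v²/r.
v = 13300 cm/s = 133.0 m/s; r = 133 in = 3.378 m.
a = 5236 m/s²
5236 m/s² × (1 ft/s² / 0.3048 m/s²) = 17179 ft/s²

17200 ft/s²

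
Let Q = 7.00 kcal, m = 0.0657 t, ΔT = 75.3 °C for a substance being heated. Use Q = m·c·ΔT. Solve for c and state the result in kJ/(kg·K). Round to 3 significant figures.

0.00592 kJ/(kg·K)

Rearranging: c = Q/(m·ΔT).
Q = 7.00 kcal = 29288 J; m = 0.0657 t = 65.70 kg; ΔT = 75.3 °C = 75.30 K.
c = 5.920 J/(kg·K)
5.920 J/(kg·K) × (1 kJ/(kg·K) / 1000 J/(kg·K)) = 0.005920 kJ/(kg·K)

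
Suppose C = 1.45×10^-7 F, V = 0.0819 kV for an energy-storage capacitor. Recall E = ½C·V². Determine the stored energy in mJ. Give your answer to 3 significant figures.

0.486 mJ

Directly: E = ½CV².
C = 1.45×10^-7 F; V = 0.0819 kV = 81.90 V.
E = 4.863×10^-4 J  (the unit combination reduces to kg·m²/s² = J)
4.863×10^-4 J × (1 mJ / 0.001000 J) = 0.4863 mJ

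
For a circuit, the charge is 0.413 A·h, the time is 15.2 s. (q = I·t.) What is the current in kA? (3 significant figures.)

0.0978 kA

Rearranging q = I·t for I: I = q/t.
q = 0.413 A·h = 1487 C; t = 15.2 s.
I = 97.82 A
97.82 A × (1 kA / 1000 A) = 0.09782 kA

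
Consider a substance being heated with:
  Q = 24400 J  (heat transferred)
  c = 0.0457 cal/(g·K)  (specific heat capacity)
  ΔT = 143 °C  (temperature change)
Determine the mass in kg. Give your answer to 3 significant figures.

Rearranging: m = Q/(c·ΔT).
Q = 24400 J; c = 0.0457 cal/(g·K) = 191.2 J/(kg·K); ΔT = 143 °C = 143.0 K.
m = 0.8924 kg

0.892 kg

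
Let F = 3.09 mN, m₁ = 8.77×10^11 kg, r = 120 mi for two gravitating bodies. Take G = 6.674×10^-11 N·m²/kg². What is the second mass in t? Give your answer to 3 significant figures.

Rearranging: m₂ = F·r²/(G·m₁).
F = 3.09 mN = 0.003090 N; m₁ = 8.77×10^11 kg; r = 120 mi = 1.931×10^5 m; G = 6.674×10^-11 N·m²/kg².
m₂ = 1.969×10^6 kg
1.969×10^6 kg × (1 t / 1000 kg) = 1969 t

1970 t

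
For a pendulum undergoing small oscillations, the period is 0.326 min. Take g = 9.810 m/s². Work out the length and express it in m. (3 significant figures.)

95.1 m

Solving T = 2π√(L/g) for L: L = g·(T/2π)².
T = 0.326 min = 19.56 s; g = 9.810 m/s².
L = 95.07 m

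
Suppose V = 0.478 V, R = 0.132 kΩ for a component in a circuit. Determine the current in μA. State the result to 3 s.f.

3620 μA

From Ohm's law: I = V/R.
V = 0.478 V; R = 0.132 kΩ = 132.0 Ω.
I = 0.003621 A
0.003621 A × (1 μA / 1.000×10^-6 A) = 3621 μA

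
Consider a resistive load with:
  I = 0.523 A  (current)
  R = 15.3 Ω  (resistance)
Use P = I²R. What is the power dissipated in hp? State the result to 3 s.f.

0.00561 hp

P is given directly by: P = I²R.
I = 0.523 A; R = 15.3 Ω.
P = 4.185 W
4.185 W × (1 hp / 745.7 W) = 0.005612 hp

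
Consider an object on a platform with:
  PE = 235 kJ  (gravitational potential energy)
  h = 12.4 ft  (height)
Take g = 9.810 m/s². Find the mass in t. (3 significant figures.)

Rearranging PE = m·g·h for m: m = PE/(g·h).
PE = 235 kJ = 2.350×10^5 J; h = 12.4 ft = 3.780 m; g = 9.810 m/s².
m = 6338 kg
6338 kg × (1 t / 1000 kg) = 6.338 t

6.34 t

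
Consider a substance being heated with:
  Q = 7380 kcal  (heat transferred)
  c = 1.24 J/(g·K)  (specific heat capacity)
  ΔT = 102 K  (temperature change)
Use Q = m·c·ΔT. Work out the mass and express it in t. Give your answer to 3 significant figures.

Solving Q = m·c·ΔT for m: m = Q/(c·ΔT).
Q = 7380 kcal = 3.088×10^7 J; c = 1.24 J/(g·K) = 1240 J/(kg·K); ΔT = 102 K.
m = 244.1 kg
244.1 kg × (1 t / 1000 kg) = 0.2441 t

0.244 t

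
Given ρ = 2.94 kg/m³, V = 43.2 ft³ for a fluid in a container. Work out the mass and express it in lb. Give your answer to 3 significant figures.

Rearranging: m = ρV.
ρ = 2.94 kg/m³; V = 43.2 ft³ = 1.223 m³.
m = 3.596 kg
3.596 kg × (1 lb / 0.4536 kg) = 7.929 lb

7.93 lb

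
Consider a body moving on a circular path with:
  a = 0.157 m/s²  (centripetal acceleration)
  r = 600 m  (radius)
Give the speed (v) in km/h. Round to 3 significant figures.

Rearranging: v = √(a·r).
a = 0.157 m/s²; r = 600 m.
v = 9.706 m/s
9.706 m/s × (1 km/h / 0.2778 m/s) = 34.94 km/h

34.9 km/h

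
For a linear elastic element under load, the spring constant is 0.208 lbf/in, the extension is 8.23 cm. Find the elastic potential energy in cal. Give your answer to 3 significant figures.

U is given directly by: U = ½kx².
k = 0.208 lbf/in = 36.43 N/m; x = 8.23 cm = 0.08230 m.
U = 0.1234 J  (the unit combination reduces to kg·m²/s² = J)
0.1234 J × (1 cal / 4.184 J) = 0.02948 cal

0.0295 cal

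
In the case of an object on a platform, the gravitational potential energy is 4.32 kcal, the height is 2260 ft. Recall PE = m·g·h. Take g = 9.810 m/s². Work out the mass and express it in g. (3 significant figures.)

Rearranging PE = m·g·h for m: m = PE/(g·h).
PE = 4.32 kcal = 18075 J; h = 2260 ft = 688.8 m; g = 9.810 m/s².
m = 2.675 kg
2.675 kg × (1 g / 0.001000 kg) = 2675 g

2670 g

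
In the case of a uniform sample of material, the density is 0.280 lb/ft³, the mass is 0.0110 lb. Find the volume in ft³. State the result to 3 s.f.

Rearranging: V = m/ρ.
ρ = 0.280 lb/ft³ = 4.485 kg/m³; m = 0.0110 lb = 0.004990 kg.
V = 0.001112 m³
0.001112 m³ × (1 ft³ / 0.02832 m³) = 0.03929 ft³

0.0393 ft³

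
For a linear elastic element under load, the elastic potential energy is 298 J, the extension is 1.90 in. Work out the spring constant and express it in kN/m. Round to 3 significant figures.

256 kN/m

Rearranging U = ½k·x² for k: k = 2U/x².
U = 298 J; x = 1.90 in = 0.04826 m.
k = 2.559×10^5 N/m
2.559×10^5 N/m × (1 kN/m / 1000 N/m) = 255.9 kN/m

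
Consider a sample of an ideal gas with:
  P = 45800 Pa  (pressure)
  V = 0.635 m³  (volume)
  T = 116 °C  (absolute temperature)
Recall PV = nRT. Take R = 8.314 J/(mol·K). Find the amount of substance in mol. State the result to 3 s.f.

Rearranging: n = PV/(RT).
P = 45800 Pa; V = 0.635 m³; T = 116 °C = 389.1 K; R = 8.314 J/(mol·K).
n = 8.989 mol

8.99 mol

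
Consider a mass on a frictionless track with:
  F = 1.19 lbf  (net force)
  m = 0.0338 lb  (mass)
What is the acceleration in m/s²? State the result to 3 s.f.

345 m/s²

Rearranging: a = F/m.
F = 1.19 lbf = 5.293 N; m = 0.0338 lb = 0.01533 kg.
a = 345.3 m/s²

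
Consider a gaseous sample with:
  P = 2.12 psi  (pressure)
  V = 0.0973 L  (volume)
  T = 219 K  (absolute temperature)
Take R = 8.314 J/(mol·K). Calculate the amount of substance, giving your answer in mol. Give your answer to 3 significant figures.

Solving PV = nRT for n: n = PV/(RT).
P = 2.12 psi = 14617 Pa; V = 0.0973 L = 9.730×10^-5 m³; T = 219 K; R = 8.314 J/(mol·K).
n = 7.811×10^-4 mol

7.81×10^-4 mol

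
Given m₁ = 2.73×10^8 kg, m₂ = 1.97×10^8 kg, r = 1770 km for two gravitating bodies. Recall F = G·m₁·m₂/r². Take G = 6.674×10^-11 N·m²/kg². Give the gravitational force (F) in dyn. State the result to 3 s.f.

0.115 dyn

From Newton's law of gravitation: F = Gm₁m₂/r².
m₁ = 2.73×10^8 kg; m₂ = 1.97×10^8 kg; r = 1770 km = 1.770×10^6 m; G = 6.674×10^-11 N·m²/kg².
F = 1.146×10^-6 N
1.146×10^-6 N × (1 dyn / 1.000×10^-5 N) = 0.1146 dyn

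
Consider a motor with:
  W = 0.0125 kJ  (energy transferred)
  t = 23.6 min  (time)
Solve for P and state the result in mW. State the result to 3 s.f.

P is given directly by: P = W/t.
W = 0.0125 kJ = 12.50 J; t = 23.6 min = 1416 s.
P = 0.008828 W
0.008828 W × (1 mW / 0.001000 W) = 8.828 mW

8.83 mW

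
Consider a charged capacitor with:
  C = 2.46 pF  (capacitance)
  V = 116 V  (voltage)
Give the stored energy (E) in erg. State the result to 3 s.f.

0.166 erg

E is given directly by: E = ½CV².
C = 2.46 pF = 2.460×10^-12 F; V = 116 V.
E = 1.655×10^-8 J
1.655×10^-8 J × (1 erg / 1.000×10^-7 J) = 0.1655 erg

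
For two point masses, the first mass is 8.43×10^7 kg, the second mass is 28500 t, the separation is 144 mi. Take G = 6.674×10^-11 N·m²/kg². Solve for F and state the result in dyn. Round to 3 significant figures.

0.299 dyn

F is given directly by: F = Gm₁m₂/r².
m₁ = 8.43×10^7 kg; m₂ = 28500 t = 2.850×10^7 kg; r = 144 mi = 2.317×10^5 m; G = 6.674×10^-11 N·m²/kg².
F = 2.986×10^-6 N
2.986×10^-6 N × (1 dyn / 1.000×10^-5 N) = 0.2986 dyn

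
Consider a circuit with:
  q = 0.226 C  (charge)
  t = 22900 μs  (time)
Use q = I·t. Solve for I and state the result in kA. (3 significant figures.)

0.00987 kA

Solving q = I·t for I: I = q/t.
q = 0.226 C; t = 22900 μs = 0.02290 s.
I = 9.869 A
9.869 A × (1 kA / 1000 A) = 0.009869 kA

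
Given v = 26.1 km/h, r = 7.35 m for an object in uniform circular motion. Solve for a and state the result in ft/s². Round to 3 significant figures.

23.5 ft/s²

a is given directly by: a = v²/r.
v = 26.1 km/h = 7.250 m/s; r = 7.35 m.
a = 7.151 m/s²
7.151 m/s² × (1 ft/s² / 0.3048 m/s²) = 23.46 ft/s²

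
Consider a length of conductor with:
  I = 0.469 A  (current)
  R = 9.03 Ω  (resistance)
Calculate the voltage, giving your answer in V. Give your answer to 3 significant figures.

4.24 V

Directly: V = IR.
I = 0.469 A; R = 9.03 Ω.
V = 4.235 V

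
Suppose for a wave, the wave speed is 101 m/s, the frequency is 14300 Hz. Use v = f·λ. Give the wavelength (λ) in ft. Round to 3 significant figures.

0.0232 ft

Solving v = f·λ for λ: λ = v/f.
v = 101 m/s; f = 14300 Hz.
λ = 0.007063 m
0.007063 m × (1 ft / 0.3048 m) = 0.02317 ft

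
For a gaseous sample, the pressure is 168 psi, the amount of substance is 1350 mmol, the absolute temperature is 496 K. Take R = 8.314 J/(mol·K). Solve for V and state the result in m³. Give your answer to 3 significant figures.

0.00481 m³

Rearranging: V = nRT/P.
P = 168 psi = 1.158×10^6 Pa; n = 1350 mmol = 1.350 mol; T = 496 K; R = 8.314 J/(mol·K).
V = 0.004806 m³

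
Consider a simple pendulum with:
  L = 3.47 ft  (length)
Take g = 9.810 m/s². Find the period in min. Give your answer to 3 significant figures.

0.0344 min

Directly: T = 2π√(L/g).
L = 3.47 ft = 1.058 m; g = 9.810 m/s².
T = 2.063 s
2.063 s × (1 min / 60.00 s) = 0.03438 min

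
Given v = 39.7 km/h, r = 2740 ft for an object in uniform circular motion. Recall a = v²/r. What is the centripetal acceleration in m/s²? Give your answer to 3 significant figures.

0.146 m/s²

Directly: a = v²/r.
v = 39.7 km/h = 11.03 m/s; r = 2740 ft = 835.2 m.
a = 0.1456 m/s²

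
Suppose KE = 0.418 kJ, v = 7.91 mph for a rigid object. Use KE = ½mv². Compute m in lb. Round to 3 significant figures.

Solving KE = ½mv² for m: m = 2·KE/v².
KE = 0.418 kJ = 418.0 J; v = 7.91 mph = 3.536 m/s.
m = 66.86 kg
66.86 kg × (1 lb / 0.4536 kg) = 147.4 lb

147 lb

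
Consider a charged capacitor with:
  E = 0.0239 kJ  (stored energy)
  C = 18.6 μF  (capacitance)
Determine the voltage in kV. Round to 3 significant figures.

Rearranging E = ½C·V² for V: V = √(2E/C).
E = 0.0239 kJ = 23.90 J; C = 18.6 μF = 1.860×10^-5 F.
V = 1603 V  (the unit combination reduces to kg·m²/(A·s³) = V)
1603 V × (1 kV / 1000 V) = 1.603 kV

1.60 kV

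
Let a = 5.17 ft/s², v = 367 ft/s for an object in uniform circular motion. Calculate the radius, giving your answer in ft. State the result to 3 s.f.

Rearranging a = v²/r for r: r = v²/a.
a = 5.17 ft/s² = 1.576 m/s²; v = 367 ft/s = 111.9 m/s.
r = 7941 m
7941 m × (1 ft / 0.3048 m) = 26052 ft

26100 ft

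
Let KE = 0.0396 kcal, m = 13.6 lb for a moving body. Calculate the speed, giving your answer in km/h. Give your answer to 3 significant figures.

26.4 km/h

Rearranging: v = √(2·KE/m).
KE = 0.0396 kcal = 165.7 J; m = 13.6 lb = 6.169 kg.
v = 7.329 m/s
7.329 m/s × (1 km/h / 0.2778 m/s) = 26.39 km/h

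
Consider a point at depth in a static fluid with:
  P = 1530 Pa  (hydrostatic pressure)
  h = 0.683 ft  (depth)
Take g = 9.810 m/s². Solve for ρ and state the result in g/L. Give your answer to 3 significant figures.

Rearranging P = ρ·g·h for ρ: ρ = P/(g·h).
P = 1530 Pa; h = 0.683 ft = 0.2082 m; g = 9.810 m/s².
ρ = 749.2 kg/m³
Since 1 g/L = 1 kg/m³, 749.2 g/L.

749 g/L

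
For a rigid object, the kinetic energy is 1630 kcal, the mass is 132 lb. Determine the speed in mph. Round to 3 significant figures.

Rearranging KE = ½mv² for v: v = √(2·KE/m).
KE = 1630 kcal = 6.820×10^6 J; m = 132 lb = 59.87 kg.
v = 477.3 m/s
477.3 m/s × (1 mph / 0.4470 m/s) = 1068 mph

1070 mph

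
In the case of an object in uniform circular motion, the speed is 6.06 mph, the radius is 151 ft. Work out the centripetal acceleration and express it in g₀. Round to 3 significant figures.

Directly: a = v²/r.
v = 6.06 mph = 2.709 m/s; r = 151 ft = 46.02 m.
a = 0.1595 m/s²
0.1595 m/s² × (1 g₀ / 9.807 m/s²) = 0.01626 g₀

0.0163 g₀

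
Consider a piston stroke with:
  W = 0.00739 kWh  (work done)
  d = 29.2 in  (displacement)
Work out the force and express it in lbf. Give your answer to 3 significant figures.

8060 lbf

Solving W = F·d for F: F = W/d.
W = 0.00739 kWh = 26604 J; d = 29.2 in = 0.7417 m.
F = 35870 N
35870 N × (1 lbf / 4.448 N) = 8064 lbf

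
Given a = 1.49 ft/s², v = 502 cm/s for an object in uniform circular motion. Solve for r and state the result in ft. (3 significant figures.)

182 ft

Rearranging: r = v²/a.
a = 1.49 ft/s² = 0.4542 m/s²; v = 502 cm/s = 5.020 m/s.
r = 55.49 m
55.49 m × (1 ft / 0.3048 m) = 182.1 ft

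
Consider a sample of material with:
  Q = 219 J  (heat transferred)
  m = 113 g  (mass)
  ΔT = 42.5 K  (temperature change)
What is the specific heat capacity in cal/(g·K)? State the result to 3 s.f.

0.0109 cal/(g·K)

Rearranging: c = Q/(m·ΔT).
Q = 219 J; m = 113 g = 0.1130 kg; ΔT = 42.5 K.
c = 45.60 J/(kg·K)
45.60 J/(kg·K) × (1 cal/(g·K) / 4184 J/(kg·K)) = 0.01090 cal/(g·K)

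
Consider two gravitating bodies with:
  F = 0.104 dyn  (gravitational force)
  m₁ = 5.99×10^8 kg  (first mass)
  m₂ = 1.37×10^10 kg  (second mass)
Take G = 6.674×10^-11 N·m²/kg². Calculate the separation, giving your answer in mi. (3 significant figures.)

14300 mi

From Newton's law of gravitation: r = √(G·m₁m₂/F).
F = 0.104 dyn = 1.040×10^-6 N; m₁ = 5.99×10^8 kg; m₂ = 1.37×10^10 kg; G = 6.674×10^-11 N·m²/kg².
r = 2.295×10^7 m
2.295×10^7 m × (1 mi / 1609 m) = 14259 mi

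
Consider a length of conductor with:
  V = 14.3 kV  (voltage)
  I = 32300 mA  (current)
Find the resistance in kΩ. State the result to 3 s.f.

From Ohm's law: R = V/I.
V = 14.3 kV = 14300 V; I = 32300 mA = 32.30 A.
R = 442.7 Ω
442.7 Ω × (1 kΩ / 1000 Ω) = 0.4427 kΩ

0.443 kΩ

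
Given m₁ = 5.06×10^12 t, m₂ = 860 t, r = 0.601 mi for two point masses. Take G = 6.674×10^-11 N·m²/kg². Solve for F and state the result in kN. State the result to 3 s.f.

310 kN

F is given directly by: F = Gm₁m₂/r².
m₁ = 5.06×10^12 t = 5.060×10^15 kg; m₂ = 860 t = 8.600×10^5 kg; r = 0.601 mi = 967.2 m; G = 6.674×10^-11 N·m²/kg².
F = 3.104×10^5 N
3.104×10^5 N × (1 kN / 1000 N) = 310.4 kN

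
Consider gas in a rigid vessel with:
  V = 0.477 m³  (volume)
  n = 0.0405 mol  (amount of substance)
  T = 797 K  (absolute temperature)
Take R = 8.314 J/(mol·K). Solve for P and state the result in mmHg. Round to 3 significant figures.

4.22 mmHg

From the ideal-gas law: P = nRT/V.
V = 0.477 m³; n = 0.0405 mol; T = 797 K; R = 8.314 J/(mol·K).
P = 562.6 Pa
562.6 Pa × (1 mmHg / 133.3 Pa) = 4.220 mmHg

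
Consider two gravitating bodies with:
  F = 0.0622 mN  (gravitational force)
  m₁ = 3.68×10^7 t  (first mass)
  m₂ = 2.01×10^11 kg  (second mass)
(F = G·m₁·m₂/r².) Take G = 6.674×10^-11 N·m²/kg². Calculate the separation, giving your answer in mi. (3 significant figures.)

Rearranging: r = √(G·m₁m₂/F).
F = 0.0622 mN = 6.220×10^-5 N; m₁ = 3.68×10^7 t = 3.680×10^10 kg; m₂ = 2.01×10^11 kg; G = 6.674×10^-11 N·m²/kg².
r = 8.909×10^7 m
8.909×10^7 m × (1 mi / 1609 m) = 55357 mi

55400 mi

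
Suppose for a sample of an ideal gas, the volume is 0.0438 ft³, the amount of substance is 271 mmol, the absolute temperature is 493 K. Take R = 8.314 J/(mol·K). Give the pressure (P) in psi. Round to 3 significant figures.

From the ideal-gas law: P = nRT/V.
V = 0.0438 ft³ = 0.001240 m³; n = 271 mmol = 0.2710 mol; T = 493 K; R = 8.314 J/(mol·K).
P = 8.956×10^5 Pa
8.956×10^5 Pa × (1 psi / 6895 Pa) = 129.9 psi

130 psi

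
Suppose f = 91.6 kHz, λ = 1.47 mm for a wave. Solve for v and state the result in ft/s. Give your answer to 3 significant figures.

442 ft/s

Directly: v = fλ.
f = 91.6 kHz = 91600 Hz; λ = 1.47 mm = 0.001470 m.
v = 134.7 m/s
134.7 m/s × (1 ft/s / 0.3048 m/s) = 441.8 ft/s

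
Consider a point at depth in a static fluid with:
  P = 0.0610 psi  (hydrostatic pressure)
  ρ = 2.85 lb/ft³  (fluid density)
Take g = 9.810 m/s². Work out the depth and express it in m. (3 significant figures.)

0.939 m

Rearranging: h = P/(ρ·g).
P = 0.0610 psi = 420.6 Pa; ρ = 2.85 lb/ft³ = 45.65 kg/m³; g = 9.810 m/s².
h = 0.9391 m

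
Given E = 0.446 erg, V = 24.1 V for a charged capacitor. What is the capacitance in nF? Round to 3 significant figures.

0.154 nF

Solving E = ½C·V² for C: C = 2E/V².
E = 0.446 erg = 4.460×10^-8 J; V = 24.1 V.
C = 1.536×10^-10 F
1.536×10^-10 F × (1 nF / 1.000×10^-9 F) = 0.1536 nF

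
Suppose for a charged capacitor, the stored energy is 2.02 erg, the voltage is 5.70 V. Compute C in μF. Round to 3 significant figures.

0.0124 μF

Solving E = ½C·V² for C: C = 2E/V².
E = 2.02 erg = 2.020×10^-7 J; V = 5.70 V.
C = 1.243×10^-8 F
1.243×10^-8 F × (1 μF / 1.000×10^-6 F) = 0.01243 μF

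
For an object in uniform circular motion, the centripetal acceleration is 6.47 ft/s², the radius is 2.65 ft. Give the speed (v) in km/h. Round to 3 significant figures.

Solving a = v²/r for v: v = √(a·r).
a = 6.47 ft/s² = 1.972 m/s²; r = 2.65 ft = 0.8077 m.
v = 1.262 m/s
1.262 m/s × (1 km/h / 0.2778 m/s) = 4.544 km/h

4.54 km/h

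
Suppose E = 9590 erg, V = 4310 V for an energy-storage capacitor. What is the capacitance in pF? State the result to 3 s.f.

Solving E = ½C·V² for C: C = 2E/V².
E = 9590 erg = 9.590×10^-4 J; V = 4310 V.
C = 1.033×10^-10 F
1.033×10^-10 F × (1 pF / 1.000×10^-12 F) = 103.3 pF

103 pF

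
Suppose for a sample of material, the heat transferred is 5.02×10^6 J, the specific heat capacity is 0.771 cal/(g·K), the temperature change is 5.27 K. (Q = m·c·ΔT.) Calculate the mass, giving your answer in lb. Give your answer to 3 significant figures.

651 lb

Rearranging: m = Q/(c·ΔT).
Q = 5.02×10^6 J; c = 0.771 cal/(g·K) = 3226 J/(kg·K); ΔT = 5.27 K.
m = 295.3 kg
295.3 kg × (1 lb / 0.4536 kg) = 651.0 lb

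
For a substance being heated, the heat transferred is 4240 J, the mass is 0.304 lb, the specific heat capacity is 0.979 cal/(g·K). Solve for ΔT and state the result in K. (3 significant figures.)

7.51 K

Rearranging: ΔT = Q/(m·c).
Q = 4240 J; m = 0.304 lb = 0.1379 kg; c = 0.979 cal/(g·K) = 4096 J/(kg·K).
ΔT = 7.507 K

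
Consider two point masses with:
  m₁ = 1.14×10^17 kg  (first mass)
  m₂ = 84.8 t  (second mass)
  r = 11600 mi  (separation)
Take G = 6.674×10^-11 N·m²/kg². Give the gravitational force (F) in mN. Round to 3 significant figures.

1.85 mN

Directly: F = Gm₁m₂/r².
m₁ = 1.14×10^17 kg; m₂ = 84.8 t = 84800 kg; r = 11600 mi = 1.867×10^7 m; G = 6.674×10^-11 N·m²/kg².
F = 0.001851 N
0.001851 N × (1 mN / 0.001000 N) = 1.851 mN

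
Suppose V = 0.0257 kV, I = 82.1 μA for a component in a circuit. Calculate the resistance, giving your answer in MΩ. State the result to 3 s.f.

Rearranging: R = V/I.
V = 0.0257 kV = 25.70 V; I = 82.1 μA = 8.210×10^-5 A.
R = 3.130×10^5 Ω
3.130×10^5 Ω × (1 MΩ / 1.000×10^6 Ω) = 0.3130 MΩ

0.313 MΩ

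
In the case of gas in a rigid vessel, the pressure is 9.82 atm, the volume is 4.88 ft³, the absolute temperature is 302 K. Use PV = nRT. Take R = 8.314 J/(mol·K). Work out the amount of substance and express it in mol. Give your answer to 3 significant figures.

Solving PV = nRT for n: n = PV/(RT).
P = 9.82 atm = 9.950×10^5 Pa; V = 4.88 ft³ = 0.1382 m³; T = 302 K; R = 8.314 J/(mol·K).
n = 54.76 mol

54.8 mol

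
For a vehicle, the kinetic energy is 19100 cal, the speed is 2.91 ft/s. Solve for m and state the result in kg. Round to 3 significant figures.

Rearranging KE = ½mv² for m: m = 2·KE/v².
KE = 19100 cal = 79914 J; v = 2.91 ft/s = 0.8870 m/s.
m = 2.032×10^5 kg

2.03×10^5 kg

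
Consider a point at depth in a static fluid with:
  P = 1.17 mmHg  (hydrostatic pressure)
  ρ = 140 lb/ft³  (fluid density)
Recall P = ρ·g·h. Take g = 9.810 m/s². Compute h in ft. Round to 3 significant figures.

Solving P = ρ·g·h for h: h = P/(ρ·g).
P = 1.17 mmHg = 156.0 Pa; ρ = 140 lb/ft³ = 2243 kg/m³; g = 9.810 m/s².
h = 0.007090 m
0.007090 m × (1 ft / 0.3048 m) = 0.02326 ft

0.0233 ft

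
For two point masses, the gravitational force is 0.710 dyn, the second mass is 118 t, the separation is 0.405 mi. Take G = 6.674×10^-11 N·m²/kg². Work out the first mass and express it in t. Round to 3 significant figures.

From Newton's law of gravitation: m₁ = F·r²/(G·m₂).
F = 0.710 dyn = 7.100×10^-6 N; m₂ = 118 t = 1.180×10^5 kg; r = 0.405 mi = 651.8 m; G = 6.674×10^-11 N·m²/kg².
m₁ = 3.830×10^5 kg
3.830×10^5 kg × (1 t / 1000 kg) = 383.0 t

383 t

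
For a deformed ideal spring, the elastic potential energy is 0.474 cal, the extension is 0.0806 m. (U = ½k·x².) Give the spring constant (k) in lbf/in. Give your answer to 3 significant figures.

3.49 lbf/in

Rearranging: k = 2U/x².
U = 0.474 cal = 1.983 J; x = 0.0806 m.
k = 610.6 N/m
610.6 N/m × (1 lbf/in / 175.1 N/m) = 3.486 lbf/in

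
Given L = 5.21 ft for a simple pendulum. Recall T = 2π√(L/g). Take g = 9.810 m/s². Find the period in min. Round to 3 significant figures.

0.0421 min

Directly: T = 2π√(L/g).
L = 5.21 ft = 1.588 m; g = 9.810 m/s².
T = 2.528 s
2.528 s × (1 min / 60.00 s) = 0.04213 min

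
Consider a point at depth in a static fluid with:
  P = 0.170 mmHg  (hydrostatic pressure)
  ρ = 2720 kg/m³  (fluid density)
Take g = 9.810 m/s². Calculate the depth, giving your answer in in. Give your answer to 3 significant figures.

Rearranging: h = P/(ρ·g).
P = 0.170 mmHg = 22.66 Pa; ρ = 2720 kg/m³; g = 9.810 m/s².
h = 8.494×10^-4 m
8.494×10^-4 m × (1 in / 0.02540 m) = 0.03344 in

0.0334 in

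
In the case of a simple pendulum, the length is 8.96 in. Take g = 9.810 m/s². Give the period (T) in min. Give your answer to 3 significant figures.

0.0160 min

Directly: T = 2π√(L/g).
L = 8.96 in = 0.2276 m; g = 9.810 m/s².
T = 0.9570 s
0.9570 s × (1 min / 60.00 s) = 0.01595 min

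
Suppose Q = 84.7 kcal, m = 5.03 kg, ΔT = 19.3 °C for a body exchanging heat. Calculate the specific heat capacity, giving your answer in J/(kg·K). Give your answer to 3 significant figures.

Rearranging: c = Q/(m·ΔT).
Q = 84.7 kcal = 3.544×10^5 J; m = 5.03 kg; ΔT = 19.3 °C = 19.30 K.
c = 3650 J/(kg·K)

3650 J/(kg·K)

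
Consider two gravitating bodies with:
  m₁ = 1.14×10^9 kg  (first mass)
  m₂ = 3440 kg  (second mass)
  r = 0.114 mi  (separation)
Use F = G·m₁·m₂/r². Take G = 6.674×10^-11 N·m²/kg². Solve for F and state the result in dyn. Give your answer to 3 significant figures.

F is given directly by: F = Gm₁m₂/r².
m₁ = 1.14×10^9 kg; m₂ = 3440 kg; r = 0.114 mi = 183.5 m; G = 6.674×10^-11 N·m²/kg².
F = 0.007776 N
0.007776 N × (1 dyn / 1.000×10^-5 N) = 777.6 dyn

778 dyn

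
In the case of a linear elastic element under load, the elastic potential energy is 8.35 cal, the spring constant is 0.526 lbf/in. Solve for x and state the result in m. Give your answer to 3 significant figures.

0.871 m

Rearranging U = ½k·x² for x: x = √(2U/k).
U = 8.35 cal = 34.94 J; k = 0.526 lbf/in = 92.12 N/m.
x = 0.8709 m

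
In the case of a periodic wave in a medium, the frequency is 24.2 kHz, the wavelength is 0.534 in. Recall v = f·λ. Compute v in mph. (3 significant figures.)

Directly: v = fλ.
f = 24.2 kHz = 24200 Hz; λ = 0.534 in = 0.01356 m.
v = 328.2 m/s
328.2 m/s × (1 mph / 0.4470 m/s) = 734.2 mph

734 mph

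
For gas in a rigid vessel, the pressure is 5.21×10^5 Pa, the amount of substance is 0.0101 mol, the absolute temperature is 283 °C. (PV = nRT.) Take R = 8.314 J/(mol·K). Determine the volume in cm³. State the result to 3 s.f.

89.6 cm³

Rearranging: V = nRT/P.
P = 5.21×10^5 Pa; n = 0.0101 mol; T = 283 °C = 556.1 K; R = 8.314 J/(mol·K).
V = 8.964×10^-5 m³
8.964×10^-5 m³ × (1 cm³ / 1.000×10^-6 m³) = 89.64 cm³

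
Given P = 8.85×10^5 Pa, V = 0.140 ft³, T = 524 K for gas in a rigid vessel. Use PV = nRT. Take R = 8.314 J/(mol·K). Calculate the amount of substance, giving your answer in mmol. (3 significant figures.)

805 mmol

Rearranging: n = PV/(RT).
P = 8.85×10^5 Pa; V = 0.140 ft³ = 0.003964 m³; T = 524 K; R = 8.314 J/(mol·K).
n = 0.8053 mol
0.8053 mol × (1 mmol / 0.001000 mol) = 805.3 mmol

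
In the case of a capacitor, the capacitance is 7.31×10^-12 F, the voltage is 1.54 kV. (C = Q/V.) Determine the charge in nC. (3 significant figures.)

Rearranging: Q = CV.
C = 7.31×10^-12 F; V = 1.54 kV = 1540 V.
Q = 1.126×10^-8 C
1.126×10^-8 C × (1 nC / 1.000×10^-9 C) = 11.26 nC

11.3 nC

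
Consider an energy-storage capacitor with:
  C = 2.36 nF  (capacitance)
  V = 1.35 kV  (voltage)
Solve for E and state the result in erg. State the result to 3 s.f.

Directly: E = ½CV².
C = 2.36 nF = 2.360×10^-9 F; V = 1.35 kV = 1350 V.
E = 0.002151 J
0.002151 J × (1 erg / 1.000×10^-7 J) = 21506 erg

21500 erg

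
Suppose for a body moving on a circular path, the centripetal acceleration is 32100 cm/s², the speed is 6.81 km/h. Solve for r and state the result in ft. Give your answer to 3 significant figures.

Solving a = v²/r for r: r = v²/a.
a = 32100 cm/s² = 321.0 m/s²; v = 6.81 km/h = 1.892 m/s.
r = 0.01115 m
0.01115 m × (1 ft / 0.3048 m) = 0.03657 ft

0.0366 ft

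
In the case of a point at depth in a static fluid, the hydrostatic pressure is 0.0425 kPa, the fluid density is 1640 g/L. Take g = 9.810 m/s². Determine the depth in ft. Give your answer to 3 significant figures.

Solving P = ρ·g·h for h: h = P/(ρ·g).
P = 0.0425 kPa = 42.50 Pa; ρ = 1640 g/L = 1640 kg/m³; g = 9.810 m/s².
h = 0.002642 m
0.002642 m × (1 ft / 0.3048 m) = 0.008667 ft

0.00867 ft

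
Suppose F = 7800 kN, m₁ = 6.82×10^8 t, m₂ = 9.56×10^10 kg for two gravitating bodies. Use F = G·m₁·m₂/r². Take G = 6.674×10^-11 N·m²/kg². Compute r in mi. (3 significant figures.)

Rearranging: r = √(G·m₁m₂/F).
F = 7800 kN = 7.800×10^6 N; m₁ = 6.82×10^8 t = 6.820×10^11 kg; m₂ = 9.56×10^10 kg; G = 6.674×10^-11 N·m²/kg².
r = 746.9 m
746.9 m × (1 mi / 1609 m) = 0.4641 mi

0.464 mi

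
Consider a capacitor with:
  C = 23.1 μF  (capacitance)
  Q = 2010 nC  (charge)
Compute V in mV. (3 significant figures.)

87.0 mV

Solving C = Q/V for V: V = Q/C.
C = 23.1 μF = 2.310×10^-5 F; Q = 2010 nC = 2.010×10^-6 C.
V = 0.08701 V  (the unit combination reduces to kg·m²/(A·s³) = V)
0.08701 V × (1 mV / 0.001000 V) = 87.01 mV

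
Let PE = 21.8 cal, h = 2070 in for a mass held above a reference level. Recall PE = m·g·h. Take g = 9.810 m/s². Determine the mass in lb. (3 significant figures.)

0.390 lb

Rearranging: m = PE/(g·h).
PE = 21.8 cal = 91.21 J; h = 2070 in = 52.58 m; g = 9.810 m/s².
m = 0.1768 kg
0.1768 kg × (1 lb / 0.4536 kg) = 0.3899 lb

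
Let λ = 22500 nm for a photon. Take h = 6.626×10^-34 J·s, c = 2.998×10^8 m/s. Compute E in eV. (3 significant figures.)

0.0551 eV

E is given directly by: E = hc/λ.
λ = 22500 nm = 2.250×10^-5 m; h = 6.626×10^-34 J·s; c = 2.998×10^8 m/s.
E = 8.829×10^-21 J
8.829×10^-21 J × (1 eV / 1.602×10^-19 J) = 0.05510 eV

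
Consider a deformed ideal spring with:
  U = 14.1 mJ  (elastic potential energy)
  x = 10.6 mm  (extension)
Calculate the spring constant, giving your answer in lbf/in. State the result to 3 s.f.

Rearranging U = ½k·x² for k: k = 2U/x².
U = 14.1 mJ = 0.01410 J; x = 10.6 mm = 0.01060 m.
k = 251.0 N/m
251.0 N/m × (1 lbf/in / 175.1 N/m) = 1.433 lbf/in

1.43 lbf/in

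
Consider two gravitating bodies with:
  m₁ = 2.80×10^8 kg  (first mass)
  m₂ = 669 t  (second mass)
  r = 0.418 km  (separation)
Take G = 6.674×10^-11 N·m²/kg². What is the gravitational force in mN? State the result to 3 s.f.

Directly: F = Gm₁m₂/r².
m₁ = 2.80×10^8 kg; m₂ = 669 t = 6.690×10^5 kg; r = 0.418 km = 418.0 m; G = 6.674×10^-11 N·m²/kg².
F = 0.07155 N  (the unit combination reduces to kg·m/s² = N)
0.07155 N × (1 mN / 0.001000 N) = 71.55 mN

71.6 mN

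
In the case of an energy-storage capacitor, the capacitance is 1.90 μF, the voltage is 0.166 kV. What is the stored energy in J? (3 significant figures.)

Directly: E = ½CV².
C = 1.90 μF = 1.900×10^-6 F; V = 0.166 kV = 166.0 V.
E = 0.02618 J

0.0262 J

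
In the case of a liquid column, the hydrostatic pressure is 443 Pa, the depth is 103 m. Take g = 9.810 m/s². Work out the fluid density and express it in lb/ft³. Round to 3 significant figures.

0.0274 lb/ft³

Rearranging: ρ = P/(g·h).
P = 443 Pa; h = 103 m; g = 9.810 m/s².
ρ = 0.4384 kg/m³
0.4384 kg/m³ × (1 lb/ft³ / 16.02 kg/m³) = 0.02737 lb/ft³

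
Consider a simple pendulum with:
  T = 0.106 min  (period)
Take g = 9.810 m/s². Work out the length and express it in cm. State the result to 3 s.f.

1010 cm

Solving T = 2π√(L/g) for L: L = g·(T/2π)².
T = 0.106 min = 6.360 s; g = 9.810 m/s².
L = 10.05 m
10.05 m × (1 cm / 0.01000 m) = 1005 cm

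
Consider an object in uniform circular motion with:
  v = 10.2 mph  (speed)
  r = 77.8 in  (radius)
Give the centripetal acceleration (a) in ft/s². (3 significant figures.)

a is given directly by: a = v²/r.
v = 10.2 mph = 4.560 m/s; r = 77.8 in = 1.976 m.
a = 10.52 m/s²
10.52 m/s² × (1 ft/s² / 0.3048 m/s²) = 34.52 ft/s²

34.5 ft/s²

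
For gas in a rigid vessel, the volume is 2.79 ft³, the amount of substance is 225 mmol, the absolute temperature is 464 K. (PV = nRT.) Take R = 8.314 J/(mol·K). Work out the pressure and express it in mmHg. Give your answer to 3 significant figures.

P is given directly by: P = nRT/V.
V = 2.79 ft³ = 0.07900 m³; n = 225 mmol = 0.2250 mol; T = 464 K; R = 8.314 J/(mol·K).
P = 10987 Pa
10987 Pa × (1 mmHg / 133.3 Pa) = 82.41 mmHg

82.4 mmHg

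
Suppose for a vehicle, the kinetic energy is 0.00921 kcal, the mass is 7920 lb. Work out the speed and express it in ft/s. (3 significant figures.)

Rearranging KE = ½mv² for v: v = √(2·KE/m).
KE = 0.00921 kcal = 38.53 J; m = 7920 lb = 3592 kg.
v = 0.1465 m/s
0.1465 m/s × (1 ft/s / 0.3048 m/s) = 0.4805 ft/s

0.481 ft/s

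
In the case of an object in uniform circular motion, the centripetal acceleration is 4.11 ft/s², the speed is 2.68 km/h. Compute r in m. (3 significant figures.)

Rearranging: r = v²/a.
a = 4.11 ft/s² = 1.253 m/s²; v = 2.68 km/h = 0.7444 m/s.
r = 0.4424 m

0.442 m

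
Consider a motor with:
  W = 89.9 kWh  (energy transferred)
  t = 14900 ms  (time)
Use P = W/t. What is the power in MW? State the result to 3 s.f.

21.7 MW

P is given directly by: P = W/t.
W = 89.9 kWh = 3.236×10^8 J; t = 14900 ms = 14.90 s.
P = 2.172×10^7 W
2.172×10^7 W × (1 MW / 1.000×10^6 W) = 21.72 MW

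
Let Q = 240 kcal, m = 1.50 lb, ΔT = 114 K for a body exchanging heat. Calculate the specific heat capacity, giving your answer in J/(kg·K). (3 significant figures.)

12900 J/(kg·K)

Rearranging: c = Q/(m·ΔT).
Q = 240 kcal = 1.004×10^6 J; m = 1.50 lb = 0.6804 kg; ΔT = 114 K.
c = 12946 J/(kg·K)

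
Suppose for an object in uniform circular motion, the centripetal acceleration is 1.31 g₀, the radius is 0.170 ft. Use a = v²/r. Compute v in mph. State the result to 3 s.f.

Rearranging a = v²/r for v: v = √(a·r).
a = 1.31 g₀ = 12.85 m/s²; r = 0.170 ft = 0.05182 m.
v = 0.8159 m/s
0.8159 m/s × (1 mph / 0.4470 m/s) = 1.825 mph

1.83 mph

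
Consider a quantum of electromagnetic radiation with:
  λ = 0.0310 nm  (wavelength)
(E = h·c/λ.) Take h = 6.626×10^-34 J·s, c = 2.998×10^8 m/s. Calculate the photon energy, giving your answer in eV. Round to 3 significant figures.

Directly: E = hc/λ.
λ = 0.0310 nm = 3.100×10^-11 m; h = 6.626×10^-34 J·s; c = 2.998×10^8 m/s.
E = 6.408×10^-15 J  (the unit combination reduces to kg·m²/s² = J)
6.408×10^-15 J × (1 eV / 1.602×10^-19 J) = 39995 eV

40000 eV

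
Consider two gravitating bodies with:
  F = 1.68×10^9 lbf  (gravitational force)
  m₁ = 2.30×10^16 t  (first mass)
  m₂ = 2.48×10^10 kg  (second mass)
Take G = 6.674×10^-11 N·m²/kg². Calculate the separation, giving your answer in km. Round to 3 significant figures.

From Newton's law of gravitation: r = √(G·m₁m₂/F).
F = 1.68×10^9 lbf = 7.473×10^9 N; m₁ = 2.30×10^16 t = 2.300×10^19 kg; m₂ = 2.48×10^10 kg; G = 6.674×10^-11 N·m²/kg².
r = 71373 m
71373 m × (1 km / 1000 m) = 71.37 km

71.4 km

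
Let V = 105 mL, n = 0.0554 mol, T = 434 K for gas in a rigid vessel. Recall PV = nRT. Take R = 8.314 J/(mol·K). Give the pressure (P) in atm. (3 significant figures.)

18.8 atm

From the ideal-gas law: P = nRT/V.
V = 105 mL = 1.050×10^-4 m³; n = 0.0554 mol; T = 434 K; R = 8.314 J/(mol·K).
P = 1.904×10^6 Pa  (the unit combination reduces to kg/(m·s²) = Pa)
1.904×10^6 Pa × (1 atm / 1.013×10^5 Pa) = 18.79 atm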